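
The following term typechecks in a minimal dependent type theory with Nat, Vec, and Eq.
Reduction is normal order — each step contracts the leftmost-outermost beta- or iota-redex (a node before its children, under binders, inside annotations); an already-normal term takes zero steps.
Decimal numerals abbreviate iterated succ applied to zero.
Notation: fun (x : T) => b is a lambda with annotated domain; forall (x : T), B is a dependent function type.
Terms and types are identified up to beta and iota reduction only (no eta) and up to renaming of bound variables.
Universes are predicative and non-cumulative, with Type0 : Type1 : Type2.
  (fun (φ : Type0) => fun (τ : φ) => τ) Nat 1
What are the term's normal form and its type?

reduced normal form:
  1
type:
  Nat


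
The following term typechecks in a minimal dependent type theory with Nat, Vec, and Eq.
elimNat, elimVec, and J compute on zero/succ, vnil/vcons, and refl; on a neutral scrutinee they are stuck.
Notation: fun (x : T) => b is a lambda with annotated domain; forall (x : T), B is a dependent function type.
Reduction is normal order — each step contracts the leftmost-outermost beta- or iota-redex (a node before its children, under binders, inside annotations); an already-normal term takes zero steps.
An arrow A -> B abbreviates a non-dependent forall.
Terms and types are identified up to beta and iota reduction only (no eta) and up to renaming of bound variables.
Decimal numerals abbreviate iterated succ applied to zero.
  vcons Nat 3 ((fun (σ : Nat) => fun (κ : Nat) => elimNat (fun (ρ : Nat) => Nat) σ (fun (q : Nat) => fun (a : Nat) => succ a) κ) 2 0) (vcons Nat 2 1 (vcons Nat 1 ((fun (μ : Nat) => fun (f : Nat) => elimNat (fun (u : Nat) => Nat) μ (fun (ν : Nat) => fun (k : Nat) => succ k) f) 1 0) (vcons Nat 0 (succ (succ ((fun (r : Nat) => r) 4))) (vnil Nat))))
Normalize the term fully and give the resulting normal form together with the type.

normal form:
  vcons Nat 3 2 (vcons Nat 2 1 (vcons Nat 1 1 (vcons Nat 0 6 (vnil Nat))))
type:
  Vec Nat 4
observation: normalization takes exactly 7 steps under the normal-order strategy.


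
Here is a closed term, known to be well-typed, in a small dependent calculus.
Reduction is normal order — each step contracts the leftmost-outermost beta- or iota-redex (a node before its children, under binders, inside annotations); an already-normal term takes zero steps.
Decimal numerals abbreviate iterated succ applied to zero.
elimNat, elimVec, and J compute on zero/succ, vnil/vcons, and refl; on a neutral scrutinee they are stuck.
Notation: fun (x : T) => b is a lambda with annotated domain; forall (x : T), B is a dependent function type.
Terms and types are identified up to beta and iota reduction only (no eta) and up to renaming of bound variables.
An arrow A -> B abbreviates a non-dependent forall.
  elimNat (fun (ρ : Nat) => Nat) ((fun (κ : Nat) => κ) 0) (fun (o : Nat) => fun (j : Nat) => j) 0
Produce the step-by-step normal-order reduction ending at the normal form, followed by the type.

normal-order reduction:
  elimNat (fun (ρ : Nat) => Nat) ((fun (κ : Nat) => κ) 0) (fun (o : Nat) => fun (j : Nat) => j) 0
  ~> (fun (ρ : Nat) => ρ) 0
  ~> 0
inferred type:
  Nat


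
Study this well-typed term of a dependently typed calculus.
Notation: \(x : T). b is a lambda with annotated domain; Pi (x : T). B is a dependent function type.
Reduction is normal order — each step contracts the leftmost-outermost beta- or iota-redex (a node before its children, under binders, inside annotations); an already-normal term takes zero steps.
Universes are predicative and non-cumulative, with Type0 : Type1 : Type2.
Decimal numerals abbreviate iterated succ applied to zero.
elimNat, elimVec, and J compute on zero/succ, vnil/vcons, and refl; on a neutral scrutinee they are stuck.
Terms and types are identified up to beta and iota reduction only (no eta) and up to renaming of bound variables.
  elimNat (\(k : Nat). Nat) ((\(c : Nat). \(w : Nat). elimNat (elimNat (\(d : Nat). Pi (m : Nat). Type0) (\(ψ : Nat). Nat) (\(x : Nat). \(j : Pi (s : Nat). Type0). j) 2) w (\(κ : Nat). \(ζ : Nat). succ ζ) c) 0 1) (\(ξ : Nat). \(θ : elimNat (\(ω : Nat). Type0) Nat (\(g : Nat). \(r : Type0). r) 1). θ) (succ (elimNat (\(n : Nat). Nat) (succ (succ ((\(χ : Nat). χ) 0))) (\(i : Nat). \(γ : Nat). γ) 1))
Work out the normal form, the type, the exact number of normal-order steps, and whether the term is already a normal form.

normal form:
  1
type:
  Nat
reduction steps (normal order): 22
already normal: no
first redex: an elimNat iota-redex


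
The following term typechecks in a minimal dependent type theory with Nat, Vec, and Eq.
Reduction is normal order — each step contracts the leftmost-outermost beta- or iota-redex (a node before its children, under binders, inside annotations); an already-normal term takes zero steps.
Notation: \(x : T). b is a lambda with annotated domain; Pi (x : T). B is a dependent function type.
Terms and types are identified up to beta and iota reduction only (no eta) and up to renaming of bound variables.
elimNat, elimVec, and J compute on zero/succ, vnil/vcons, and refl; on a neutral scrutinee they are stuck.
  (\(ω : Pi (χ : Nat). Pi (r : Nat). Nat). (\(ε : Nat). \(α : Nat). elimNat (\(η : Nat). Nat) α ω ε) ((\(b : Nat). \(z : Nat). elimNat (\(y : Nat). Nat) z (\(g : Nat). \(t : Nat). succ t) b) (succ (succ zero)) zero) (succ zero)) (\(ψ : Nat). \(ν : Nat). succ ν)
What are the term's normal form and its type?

resulting normal form:
  succ (succ (succ zero))
type:
  Nat
observation: normalization takes exactly 19 steps under the normal-order strategy.


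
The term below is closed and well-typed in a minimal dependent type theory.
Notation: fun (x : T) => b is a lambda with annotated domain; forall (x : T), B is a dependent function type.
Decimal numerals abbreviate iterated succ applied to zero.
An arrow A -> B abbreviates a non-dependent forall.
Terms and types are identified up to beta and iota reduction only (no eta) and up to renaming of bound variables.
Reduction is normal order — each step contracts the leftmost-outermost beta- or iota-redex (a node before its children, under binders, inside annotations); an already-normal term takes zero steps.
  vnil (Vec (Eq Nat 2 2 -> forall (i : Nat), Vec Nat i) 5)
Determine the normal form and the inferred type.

resulting normal form:
  vnil (Vec (Eq Nat 2 2 -> forall (i : Nat), Vec Nat i) 5)
inferred type:
  Vec (Vec (Eq Nat 2 2 -> forall (i : Nat), Vec Nat i) 5) 0
observation: the term is already in normal form.


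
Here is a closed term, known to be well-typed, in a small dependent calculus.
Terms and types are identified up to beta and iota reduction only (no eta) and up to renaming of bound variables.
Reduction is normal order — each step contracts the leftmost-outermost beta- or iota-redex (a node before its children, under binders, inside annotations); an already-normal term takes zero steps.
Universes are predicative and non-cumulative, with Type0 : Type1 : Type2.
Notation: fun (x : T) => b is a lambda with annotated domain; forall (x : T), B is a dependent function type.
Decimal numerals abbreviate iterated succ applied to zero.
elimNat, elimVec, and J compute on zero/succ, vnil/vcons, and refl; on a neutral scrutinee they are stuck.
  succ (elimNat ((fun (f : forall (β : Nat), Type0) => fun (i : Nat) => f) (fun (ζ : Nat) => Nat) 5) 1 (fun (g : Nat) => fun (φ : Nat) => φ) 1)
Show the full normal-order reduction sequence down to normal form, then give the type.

reduction (normal order):
  succ (elimNat ((fun (f : forall (β : Nat), Type0) => fun (i : Nat) => f) (fun (ζ : Nat) => Nat) 5) 1 (fun (g : Nat) => fun (φ : Nat) => φ) 1)
  ~> succ ((fun (f : Nat) => fun (β : Nat) => β) 0 (elimNat ((fun (i : forall (ζ : Nat), Type0) => fun (g : Nat) => i) (fun (φ : Nat) => Nat) 5) 1 (fun (ν : Nat) => fun (k : Nat) => k) 0))
  ~> succ ((fun (f : Nat) => f) (elimNat ((fun (β : forall (i : Nat), Type0) => fun (ζ : Nat) => β) (fun (g : Nat) => Nat) 5) 1 (fun (φ : Nat) => fun (ν : Nat) => ν) 0))
  ~> succ (elimNat ((fun (f : forall (β : Nat), Type0) => fun (i : Nat) => f) (fun (ζ : Nat) => Nat) 5) 1 (fun (g : Nat) => fun (φ : Nat) => φ) 0)
  ~> 2
type:
  Nat


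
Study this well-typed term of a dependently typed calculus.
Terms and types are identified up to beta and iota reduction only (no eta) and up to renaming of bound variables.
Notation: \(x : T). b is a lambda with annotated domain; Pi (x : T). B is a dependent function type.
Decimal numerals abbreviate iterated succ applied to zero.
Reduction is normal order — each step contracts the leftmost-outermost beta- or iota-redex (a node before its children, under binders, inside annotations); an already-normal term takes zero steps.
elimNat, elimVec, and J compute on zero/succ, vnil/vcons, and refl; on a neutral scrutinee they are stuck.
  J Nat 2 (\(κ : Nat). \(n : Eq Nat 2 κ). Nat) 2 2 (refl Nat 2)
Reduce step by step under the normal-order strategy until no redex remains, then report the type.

normal-order reduction sequence:
  J Nat 2 (\(κ : Nat). \(n : Eq Nat 2 κ). Nat) 2 2 (refl Nat 2)
  ~> 2
the term's type:
  Nat


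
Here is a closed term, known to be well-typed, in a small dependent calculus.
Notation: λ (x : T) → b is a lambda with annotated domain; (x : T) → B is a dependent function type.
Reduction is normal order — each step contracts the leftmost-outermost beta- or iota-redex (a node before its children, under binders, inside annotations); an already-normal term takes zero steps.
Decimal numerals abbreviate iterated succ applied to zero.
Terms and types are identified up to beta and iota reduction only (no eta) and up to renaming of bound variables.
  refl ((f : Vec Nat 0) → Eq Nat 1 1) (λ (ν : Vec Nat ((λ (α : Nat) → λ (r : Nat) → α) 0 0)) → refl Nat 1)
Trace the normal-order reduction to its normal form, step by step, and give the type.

normal-order reduction sequence:
  refl ((f : Vec Nat 0) → Eq Nat 1 1) (λ (ν : Vec Nat ((λ (α : Nat) → λ (r : Nat) → α) 0 0)) → refl Nat 1)
  ~> refl ((f : Vec Nat 0) → Eq Nat 1 1) (λ (ν : Vec Nat ((λ (α : Nat) → 0) 0)) → refl Nat 1)
  ~> refl ((f : Vec Nat 0) → Eq Nat 1 1) (λ (ν : Vec Nat 0) → refl Nat 1)
inferred type:
  Eq ((f : Vec Nat 0) → Eq Nat 1 1) (λ (ν : Vec Nat 0) → refl Nat 1) (λ (α : Vec Nat 0) → refl Nat 1)


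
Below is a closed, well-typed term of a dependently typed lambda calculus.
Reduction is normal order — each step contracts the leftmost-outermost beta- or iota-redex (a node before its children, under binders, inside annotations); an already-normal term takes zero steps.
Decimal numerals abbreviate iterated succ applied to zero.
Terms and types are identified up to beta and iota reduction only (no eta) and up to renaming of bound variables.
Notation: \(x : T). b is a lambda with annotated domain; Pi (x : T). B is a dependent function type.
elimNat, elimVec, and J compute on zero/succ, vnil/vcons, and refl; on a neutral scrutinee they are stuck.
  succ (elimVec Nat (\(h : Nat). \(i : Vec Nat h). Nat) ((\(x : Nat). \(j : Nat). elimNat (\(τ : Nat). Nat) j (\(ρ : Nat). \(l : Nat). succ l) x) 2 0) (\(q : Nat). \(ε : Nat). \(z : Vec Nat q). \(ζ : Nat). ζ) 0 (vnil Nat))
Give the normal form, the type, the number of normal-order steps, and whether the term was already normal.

normal form:
  3
type:
  Nat
reduction steps (normal order): 10
started in normal form: no
first contracted redex: an elimVec iota-redex


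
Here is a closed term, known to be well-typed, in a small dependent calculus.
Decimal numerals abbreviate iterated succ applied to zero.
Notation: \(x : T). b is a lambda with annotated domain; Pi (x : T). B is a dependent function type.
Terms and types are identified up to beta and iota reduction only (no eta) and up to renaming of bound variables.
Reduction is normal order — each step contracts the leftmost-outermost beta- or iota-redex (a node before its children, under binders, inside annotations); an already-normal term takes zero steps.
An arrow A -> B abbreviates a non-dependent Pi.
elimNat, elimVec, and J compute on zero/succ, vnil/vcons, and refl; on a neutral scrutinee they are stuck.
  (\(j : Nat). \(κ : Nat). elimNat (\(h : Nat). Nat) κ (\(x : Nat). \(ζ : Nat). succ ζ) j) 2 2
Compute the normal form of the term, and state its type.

reduced normal form:
  4
type:
  Nat


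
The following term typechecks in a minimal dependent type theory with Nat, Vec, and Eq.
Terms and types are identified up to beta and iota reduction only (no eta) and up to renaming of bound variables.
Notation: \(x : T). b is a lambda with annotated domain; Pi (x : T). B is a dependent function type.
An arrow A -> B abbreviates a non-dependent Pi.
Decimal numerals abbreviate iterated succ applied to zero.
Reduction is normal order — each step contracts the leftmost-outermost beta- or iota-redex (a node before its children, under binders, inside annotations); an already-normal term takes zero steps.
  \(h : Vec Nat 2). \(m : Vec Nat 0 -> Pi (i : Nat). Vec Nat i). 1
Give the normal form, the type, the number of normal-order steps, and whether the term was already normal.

resulting normal form:
  \(h : Vec Nat 2). \(m : Vec Nat 0 -> Pi (i : Nat). Vec Nat i). 1
inferred type:
  Vec Nat 2 -> (Vec Nat 0 -> Pi (h : Nat). Vec Nat h) -> Nat
reduction steps (normal order): 0
term was already normal: yes


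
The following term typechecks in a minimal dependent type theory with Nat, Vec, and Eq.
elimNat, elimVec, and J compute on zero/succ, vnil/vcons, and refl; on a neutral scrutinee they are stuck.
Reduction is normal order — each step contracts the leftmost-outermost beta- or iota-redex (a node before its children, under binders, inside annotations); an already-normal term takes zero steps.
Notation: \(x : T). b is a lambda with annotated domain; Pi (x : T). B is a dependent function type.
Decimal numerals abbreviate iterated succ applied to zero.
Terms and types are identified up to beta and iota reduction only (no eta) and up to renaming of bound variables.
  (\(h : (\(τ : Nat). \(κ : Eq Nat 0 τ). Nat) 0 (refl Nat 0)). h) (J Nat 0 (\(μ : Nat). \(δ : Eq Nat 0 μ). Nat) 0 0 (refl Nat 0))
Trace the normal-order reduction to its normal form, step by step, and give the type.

reduction (normal order):
  (\(h : (\(τ : Nat). \(κ : Eq Nat 0 τ). Nat) 0 (refl Nat 0)). h) (J Nat 0 (\(μ : Nat). \(δ : Eq Nat 0 μ). Nat) 0 0 (refl Nat 0))
  ~> J Nat 0 (\(h : Nat). \(τ : Eq Nat 0 h). Nat) 0 0 (refl Nat 0)
  ~> 0
inferred type:
  Nat


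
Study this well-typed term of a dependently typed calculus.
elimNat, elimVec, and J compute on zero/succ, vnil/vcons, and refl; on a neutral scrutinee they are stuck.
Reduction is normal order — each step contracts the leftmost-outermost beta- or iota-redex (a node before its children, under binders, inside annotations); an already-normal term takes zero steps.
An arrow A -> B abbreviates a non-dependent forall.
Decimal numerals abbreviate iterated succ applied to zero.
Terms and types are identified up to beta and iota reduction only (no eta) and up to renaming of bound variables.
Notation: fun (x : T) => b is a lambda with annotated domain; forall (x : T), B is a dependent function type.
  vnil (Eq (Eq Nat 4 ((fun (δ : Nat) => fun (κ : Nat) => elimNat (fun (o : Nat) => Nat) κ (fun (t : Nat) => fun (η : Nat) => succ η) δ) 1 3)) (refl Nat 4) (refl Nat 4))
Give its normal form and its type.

resulting normal form:
  vnil (Eq (Eq Nat 4 4) (refl Nat 4) (refl Nat 4))
type:
  Vec (Eq (Eq Nat 4 4) (refl Nat 4) (refl Nat 4)) 0
observation: the leftmost-outermost redex is a beta-redex, and normalization takes 6 steps.


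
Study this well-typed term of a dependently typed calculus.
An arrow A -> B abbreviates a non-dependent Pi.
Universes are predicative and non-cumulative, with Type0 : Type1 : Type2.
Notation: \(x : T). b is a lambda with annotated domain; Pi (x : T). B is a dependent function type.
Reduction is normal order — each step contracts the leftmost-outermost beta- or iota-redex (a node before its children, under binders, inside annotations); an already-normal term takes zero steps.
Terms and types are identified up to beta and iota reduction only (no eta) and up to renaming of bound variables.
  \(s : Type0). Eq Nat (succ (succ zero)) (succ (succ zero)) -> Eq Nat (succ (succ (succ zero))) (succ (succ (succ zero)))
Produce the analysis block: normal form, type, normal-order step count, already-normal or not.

resulting normal form:
  \(s : Type0). Eq Nat (succ (succ zero)) (succ (succ zero)) -> Eq Nat (succ (succ (succ zero))) (succ (succ (succ zero)))
type:
  Type0 -> Type0
normal-order step count: 0
started in normal form: yes


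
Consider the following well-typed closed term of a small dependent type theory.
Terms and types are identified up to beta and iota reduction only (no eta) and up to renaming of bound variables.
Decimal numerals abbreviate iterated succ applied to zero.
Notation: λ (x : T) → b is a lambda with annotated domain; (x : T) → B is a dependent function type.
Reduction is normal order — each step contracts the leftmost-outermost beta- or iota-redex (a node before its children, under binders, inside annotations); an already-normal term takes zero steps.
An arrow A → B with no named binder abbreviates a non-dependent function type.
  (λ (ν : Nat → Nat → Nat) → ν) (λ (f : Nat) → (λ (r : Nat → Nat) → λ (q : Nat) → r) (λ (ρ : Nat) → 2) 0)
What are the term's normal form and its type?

normal form:
  λ (ν : Nat) → λ (f : Nat) → 2
inferred type:
  Nat → Nat → Nat


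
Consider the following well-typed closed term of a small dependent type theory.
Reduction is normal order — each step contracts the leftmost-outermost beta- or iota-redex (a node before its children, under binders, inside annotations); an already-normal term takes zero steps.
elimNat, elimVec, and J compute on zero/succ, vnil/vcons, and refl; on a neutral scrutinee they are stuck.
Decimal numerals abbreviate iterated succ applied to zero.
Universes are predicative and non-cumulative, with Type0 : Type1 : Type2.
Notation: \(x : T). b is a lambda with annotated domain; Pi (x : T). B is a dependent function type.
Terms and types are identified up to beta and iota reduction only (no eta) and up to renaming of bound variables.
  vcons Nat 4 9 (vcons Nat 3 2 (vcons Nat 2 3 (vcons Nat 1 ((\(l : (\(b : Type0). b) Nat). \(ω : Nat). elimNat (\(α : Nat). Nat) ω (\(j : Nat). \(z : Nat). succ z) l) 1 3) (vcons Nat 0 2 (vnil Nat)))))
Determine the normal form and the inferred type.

normal form:
  vcons Nat 4 9 (vcons Nat 3 2 (vcons Nat 2 3 (vcons Nat 1 4 (vcons Nat 0 2 (vnil Nat)))))
the term's type:
  Vec Nat 5
observation: the first redex contracted is a beta-redex; the normal form is reached in 6 normal-order steps.


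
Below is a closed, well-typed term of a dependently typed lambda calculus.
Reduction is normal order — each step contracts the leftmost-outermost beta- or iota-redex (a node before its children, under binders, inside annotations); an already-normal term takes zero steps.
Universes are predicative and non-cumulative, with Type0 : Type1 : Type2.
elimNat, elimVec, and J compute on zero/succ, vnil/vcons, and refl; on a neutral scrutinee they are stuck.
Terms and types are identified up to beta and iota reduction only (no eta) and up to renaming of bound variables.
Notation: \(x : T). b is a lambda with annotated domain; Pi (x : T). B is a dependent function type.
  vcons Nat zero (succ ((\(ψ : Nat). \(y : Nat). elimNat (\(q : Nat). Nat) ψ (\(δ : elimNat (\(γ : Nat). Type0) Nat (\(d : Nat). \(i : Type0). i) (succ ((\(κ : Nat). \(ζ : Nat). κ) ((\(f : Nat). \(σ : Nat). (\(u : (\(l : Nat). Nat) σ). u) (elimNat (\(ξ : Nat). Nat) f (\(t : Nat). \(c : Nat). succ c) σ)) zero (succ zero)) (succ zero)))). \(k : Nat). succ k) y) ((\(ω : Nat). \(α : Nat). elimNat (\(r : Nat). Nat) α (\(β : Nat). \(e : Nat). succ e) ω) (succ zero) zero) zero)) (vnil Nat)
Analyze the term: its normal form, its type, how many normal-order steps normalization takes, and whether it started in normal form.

normal form:
  vcons Nat zero (succ (succ zero)) (vnil Nat)
type:
  Vec Nat (succ zero)
reduction steps (normal order): 9
already normal: no
first redex: a beta-redex


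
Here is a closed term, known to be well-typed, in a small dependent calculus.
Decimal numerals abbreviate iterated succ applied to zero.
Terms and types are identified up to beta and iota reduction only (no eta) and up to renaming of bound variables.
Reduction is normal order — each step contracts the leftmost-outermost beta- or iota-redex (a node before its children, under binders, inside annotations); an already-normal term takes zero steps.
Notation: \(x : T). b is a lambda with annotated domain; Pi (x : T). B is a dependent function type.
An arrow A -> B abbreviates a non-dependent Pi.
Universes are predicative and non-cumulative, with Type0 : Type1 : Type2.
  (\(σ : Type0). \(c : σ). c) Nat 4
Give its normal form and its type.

normal form:
  4
the term's type:
  Nat


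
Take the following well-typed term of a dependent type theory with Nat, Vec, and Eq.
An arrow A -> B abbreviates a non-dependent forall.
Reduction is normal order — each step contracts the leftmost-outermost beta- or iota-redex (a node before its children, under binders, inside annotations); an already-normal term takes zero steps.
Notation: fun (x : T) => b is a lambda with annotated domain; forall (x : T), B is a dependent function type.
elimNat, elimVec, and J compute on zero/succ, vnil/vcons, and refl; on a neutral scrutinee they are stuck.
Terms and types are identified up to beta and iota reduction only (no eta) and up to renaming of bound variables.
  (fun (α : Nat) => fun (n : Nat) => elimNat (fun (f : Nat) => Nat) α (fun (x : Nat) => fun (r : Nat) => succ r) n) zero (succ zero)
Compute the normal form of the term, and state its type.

resulting normal form:
  succ zero
the term's type:
  Nat


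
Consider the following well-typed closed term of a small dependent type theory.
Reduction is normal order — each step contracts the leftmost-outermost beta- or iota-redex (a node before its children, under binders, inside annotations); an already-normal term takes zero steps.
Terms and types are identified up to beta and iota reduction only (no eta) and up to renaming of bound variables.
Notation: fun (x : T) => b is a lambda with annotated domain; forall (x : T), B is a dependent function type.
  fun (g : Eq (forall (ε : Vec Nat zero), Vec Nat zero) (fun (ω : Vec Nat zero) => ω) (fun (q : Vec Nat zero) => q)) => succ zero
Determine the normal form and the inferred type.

normal form:
  fun (g : Eq (forall (ε : Vec Nat zero), Vec Nat zero) (fun (ω : Vec Nat zero) => ω) (fun (q : Vec Nat zero) => q)) => succ zero
type:
  forall (g : Eq (forall (ε : Vec Nat zero), Vec Nat zero) (fun (ω : Vec Nat zero) => ω) (fun (q : Vec Nat zero) => q)), Nat


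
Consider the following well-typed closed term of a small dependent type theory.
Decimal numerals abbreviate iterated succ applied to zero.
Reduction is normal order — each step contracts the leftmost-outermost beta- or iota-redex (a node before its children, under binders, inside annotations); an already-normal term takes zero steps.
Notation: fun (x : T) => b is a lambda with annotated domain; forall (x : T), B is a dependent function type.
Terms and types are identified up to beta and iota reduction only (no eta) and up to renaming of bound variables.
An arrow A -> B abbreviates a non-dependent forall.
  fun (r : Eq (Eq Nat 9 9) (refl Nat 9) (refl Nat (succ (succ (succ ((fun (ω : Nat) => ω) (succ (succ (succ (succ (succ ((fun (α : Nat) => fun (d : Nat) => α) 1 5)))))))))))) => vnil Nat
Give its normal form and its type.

resulting normal form:
  fun (r : Eq (Eq Nat 9 9) (refl Nat 9) (refl Nat 9)) => vnil Nat
the term's type:
  Eq (Eq Nat 9 9) (refl Nat 9) (refl Nat 9) -> Vec Nat 0
observation: the term reaches its normal form after 3 normal-order steps.


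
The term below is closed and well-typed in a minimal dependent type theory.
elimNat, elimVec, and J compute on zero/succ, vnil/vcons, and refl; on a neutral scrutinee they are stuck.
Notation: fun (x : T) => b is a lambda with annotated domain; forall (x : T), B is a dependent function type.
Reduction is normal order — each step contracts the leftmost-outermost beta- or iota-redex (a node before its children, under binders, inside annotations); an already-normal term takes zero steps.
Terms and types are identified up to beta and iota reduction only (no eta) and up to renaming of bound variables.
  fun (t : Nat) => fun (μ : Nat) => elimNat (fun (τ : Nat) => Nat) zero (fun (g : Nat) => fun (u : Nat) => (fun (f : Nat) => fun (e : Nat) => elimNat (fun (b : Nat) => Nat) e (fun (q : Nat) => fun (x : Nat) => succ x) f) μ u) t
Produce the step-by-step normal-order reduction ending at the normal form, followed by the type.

normal-order reduction sequence:
  fun (t : Nat) => fun (μ : Nat) => elimNat (fun (τ : Nat) => Nat) zero (fun (g : Nat) => fun (u : Nat) => (fun (f : Nat) => fun (e : Nat) => elimNat (fun (b : Nat) => Nat) e (fun (q : Nat) => fun (x : Nat) => succ x) f) μ u) t
  ~> fun (t : Nat) => fun (μ : Nat) => elimNat (fun (τ : Nat) => Nat) zero (fun (g : Nat) => fun (u : Nat) => (fun (f : Nat) => elimNat (fun (e : Nat) => Nat) f (fun (b : Nat) => fun (q : Nat) => succ q) μ) u) t
  ~> fun (t : Nat) => fun (μ : Nat) => elimNat (fun (τ : Nat) => Nat) zero (fun (g : Nat) => fun (u : Nat) => elimNat (fun (f : Nat) => Nat) u (fun (e : Nat) => fun (b : Nat) => succ b) μ) t
the term's type:
  forall (t : Nat), forall (μ : Nat), Nat


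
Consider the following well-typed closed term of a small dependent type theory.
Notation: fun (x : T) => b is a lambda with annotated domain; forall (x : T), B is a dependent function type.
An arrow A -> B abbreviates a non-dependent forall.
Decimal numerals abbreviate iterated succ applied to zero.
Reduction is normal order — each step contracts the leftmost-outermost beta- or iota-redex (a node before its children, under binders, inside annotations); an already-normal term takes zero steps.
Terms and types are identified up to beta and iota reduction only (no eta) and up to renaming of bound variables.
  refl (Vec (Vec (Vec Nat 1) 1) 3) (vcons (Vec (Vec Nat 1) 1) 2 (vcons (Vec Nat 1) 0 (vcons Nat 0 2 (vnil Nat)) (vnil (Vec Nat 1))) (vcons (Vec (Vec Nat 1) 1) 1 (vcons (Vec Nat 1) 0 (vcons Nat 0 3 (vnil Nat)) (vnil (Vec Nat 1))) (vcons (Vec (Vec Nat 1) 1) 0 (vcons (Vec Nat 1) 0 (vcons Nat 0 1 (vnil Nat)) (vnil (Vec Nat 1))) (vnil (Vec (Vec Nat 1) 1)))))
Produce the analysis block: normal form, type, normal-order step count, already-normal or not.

resulting normal form:
  refl (Vec (Vec (Vec Nat 1) 1) 3) (vcons (Vec (Vec Nat 1) 1) 2 (vcons (Vec Nat 1) 0 (vcons Nat 0 2 (vnil Nat)) (vnil (Vec Nat 1))) (vcons (Vec (Vec Nat 1) 1) 1 (vcons (Vec Nat 1) 0 (vcons Nat 0 3 (vnil Nat)) (vnil (Vec Nat 1))) (vcons (Vec (Vec Nat 1) 1) 0 (vcons (Vec Nat 1) 0 (vcons Nat 0 1 (vnil Nat)) (vnil (Vec Nat 1))) (vnil (Vec (Vec Nat 1) 1)))))
the term's type:
  Eq (Vec (Vec (Vec Nat 1) 1) 3) (vcons (Vec (Vec Nat 1) 1) 2 (vcons (Vec Nat 1) 0 (vcons Nat 0 2 (vnil Nat)) (vnil (Vec Nat 1))) (vcons (Vec (Vec Nat 1) 1) 1 (vcons (Vec Nat 1) 0 (vcons Nat 0 3 (vnil Nat)) (vnil (Vec Nat 1))) (vcons (Vec (Vec Nat 1) 1) 0 (vcons (Vec Nat 1) 0 (vcons Nat 0 1 (vnil Nat)) (vnil (Vec Nat 1))) (vnil (Vec (Vec Nat 1) 1))))) (vcons (Vec (Vec Nat 1) 1) 2 (vcons (Vec Nat 1) 0 (vcons Nat 0 2 (vnil Nat)) (vnil (Vec Nat 1))) (vcons (Vec (Vec Nat 1) 1) 1 (vcons (Vec Nat 1) 0 (vcons Nat 0 3 (vnil Nat)) (vnil (Vec Nat 1))) (vcons (Vec (Vec Nat 1) 1) 0 (vcons (Vec Nat 1) 0 (vcons Nat 0 1 (vnil Nat)) (vnil (Vec Nat 1))) (vnil (Vec (Vec Nat 1) 1)))))
steps to reach normal form (normal order): 0
term was already normal: yes


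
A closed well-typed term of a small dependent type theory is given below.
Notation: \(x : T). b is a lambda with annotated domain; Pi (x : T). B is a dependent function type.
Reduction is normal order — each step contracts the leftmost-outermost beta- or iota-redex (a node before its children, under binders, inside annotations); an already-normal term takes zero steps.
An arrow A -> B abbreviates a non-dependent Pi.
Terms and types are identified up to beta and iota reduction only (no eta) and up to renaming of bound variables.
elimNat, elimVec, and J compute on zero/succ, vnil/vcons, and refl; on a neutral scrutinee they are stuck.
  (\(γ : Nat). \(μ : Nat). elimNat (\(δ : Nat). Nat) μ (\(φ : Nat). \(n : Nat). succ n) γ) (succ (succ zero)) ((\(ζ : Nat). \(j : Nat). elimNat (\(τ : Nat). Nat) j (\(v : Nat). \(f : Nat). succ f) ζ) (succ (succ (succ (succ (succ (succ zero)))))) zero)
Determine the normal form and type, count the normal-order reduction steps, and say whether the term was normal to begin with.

normal form:
  succ (succ (succ (succ (succ (succ (succ (succ zero)))))))
inferred type:
  Nat
normal-order step count: 30
already normal: no
first contracted redex: a beta-redex


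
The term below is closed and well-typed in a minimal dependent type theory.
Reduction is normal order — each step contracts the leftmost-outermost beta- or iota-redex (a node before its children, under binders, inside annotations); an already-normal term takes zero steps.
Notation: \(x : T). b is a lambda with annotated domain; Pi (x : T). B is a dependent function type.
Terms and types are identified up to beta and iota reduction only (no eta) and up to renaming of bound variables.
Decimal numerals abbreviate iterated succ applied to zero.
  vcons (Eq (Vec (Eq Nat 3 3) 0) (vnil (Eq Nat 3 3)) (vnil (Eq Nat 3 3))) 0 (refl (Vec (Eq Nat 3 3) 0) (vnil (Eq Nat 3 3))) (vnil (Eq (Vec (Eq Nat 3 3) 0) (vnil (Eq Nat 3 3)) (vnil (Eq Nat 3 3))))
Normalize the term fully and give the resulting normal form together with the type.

reduced normal form:
  vcons (Eq (Vec (Eq Nat 3 3) 0) (vnil (Eq Nat 3 3)) (vnil (Eq Nat 3 3))) 0 (refl (Vec (Eq Nat 3 3) 0) (vnil (Eq Nat 3 3))) (vnil (Eq (Vec (Eq Nat 3 3) 0) (vnil (Eq Nat 3 3)) (vnil (Eq Nat 3 3))))
the term's type:
  Vec (Eq (Vec (Eq Nat 3 3) 0) (vnil (Eq Nat 3 3)) (vnil (Eq Nat 3 3))) 1


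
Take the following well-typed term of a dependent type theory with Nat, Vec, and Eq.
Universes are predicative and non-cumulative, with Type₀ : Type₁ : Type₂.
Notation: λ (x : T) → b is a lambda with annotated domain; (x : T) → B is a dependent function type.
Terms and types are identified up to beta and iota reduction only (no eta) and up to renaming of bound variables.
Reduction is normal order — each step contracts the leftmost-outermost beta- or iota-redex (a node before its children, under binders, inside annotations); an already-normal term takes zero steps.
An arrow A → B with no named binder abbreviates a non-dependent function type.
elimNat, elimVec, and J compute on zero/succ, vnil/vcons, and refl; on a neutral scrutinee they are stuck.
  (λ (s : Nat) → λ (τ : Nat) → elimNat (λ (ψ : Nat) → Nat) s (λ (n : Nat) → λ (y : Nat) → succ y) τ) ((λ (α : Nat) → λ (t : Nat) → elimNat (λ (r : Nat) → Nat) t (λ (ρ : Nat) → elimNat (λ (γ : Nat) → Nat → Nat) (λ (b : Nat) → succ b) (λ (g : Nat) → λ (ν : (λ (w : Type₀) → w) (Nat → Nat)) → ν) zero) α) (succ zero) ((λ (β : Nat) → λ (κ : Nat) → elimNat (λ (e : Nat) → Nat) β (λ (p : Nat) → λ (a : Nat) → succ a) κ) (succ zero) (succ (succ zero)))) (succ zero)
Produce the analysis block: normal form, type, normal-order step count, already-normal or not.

reduced normal form:
  succ (succ (succ (succ (succ zero))))
the term's type:
  Nat
normal-order step count: 22
started in normal form: no
first redex: a beta-redex


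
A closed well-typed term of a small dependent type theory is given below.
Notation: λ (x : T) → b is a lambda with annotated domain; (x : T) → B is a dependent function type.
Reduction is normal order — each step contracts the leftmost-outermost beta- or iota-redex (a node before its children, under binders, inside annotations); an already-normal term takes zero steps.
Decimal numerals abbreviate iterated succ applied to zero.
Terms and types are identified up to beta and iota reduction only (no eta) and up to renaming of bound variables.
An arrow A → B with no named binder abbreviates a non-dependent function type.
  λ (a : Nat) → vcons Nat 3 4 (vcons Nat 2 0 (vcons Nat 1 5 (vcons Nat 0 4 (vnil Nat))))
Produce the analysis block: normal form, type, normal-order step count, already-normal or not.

normal form:
  λ (a : Nat) → vcons Nat 3 4 (vcons Nat 2 0 (vcons Nat 1 5 (vcons Nat 0 4 (vnil Nat))))
the term's type:
  Nat → Vec Nat 4
steps to reach normal form (normal order): 0
already normal: yes


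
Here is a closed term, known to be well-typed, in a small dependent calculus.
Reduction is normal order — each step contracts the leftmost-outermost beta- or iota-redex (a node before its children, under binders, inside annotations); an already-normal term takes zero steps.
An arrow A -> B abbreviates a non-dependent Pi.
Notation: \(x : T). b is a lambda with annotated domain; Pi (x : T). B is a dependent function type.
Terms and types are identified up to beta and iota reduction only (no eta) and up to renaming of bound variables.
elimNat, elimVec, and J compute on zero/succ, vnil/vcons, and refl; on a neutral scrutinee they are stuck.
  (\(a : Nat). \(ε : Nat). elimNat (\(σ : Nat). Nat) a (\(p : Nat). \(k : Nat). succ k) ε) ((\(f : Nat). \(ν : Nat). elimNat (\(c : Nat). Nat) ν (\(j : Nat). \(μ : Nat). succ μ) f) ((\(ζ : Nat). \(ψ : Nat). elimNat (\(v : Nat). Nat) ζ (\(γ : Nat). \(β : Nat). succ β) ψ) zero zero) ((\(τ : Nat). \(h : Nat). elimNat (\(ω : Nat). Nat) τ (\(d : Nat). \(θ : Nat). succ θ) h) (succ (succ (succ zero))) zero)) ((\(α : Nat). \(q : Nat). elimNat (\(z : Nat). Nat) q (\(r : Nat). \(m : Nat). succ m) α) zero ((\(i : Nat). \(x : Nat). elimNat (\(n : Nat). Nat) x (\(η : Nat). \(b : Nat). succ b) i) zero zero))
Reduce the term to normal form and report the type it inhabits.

resulting normal form:
  succ (succ (succ zero))
type:
  Nat
observation: 18 normal-order steps normalize the term, beginning with a beta-redex.


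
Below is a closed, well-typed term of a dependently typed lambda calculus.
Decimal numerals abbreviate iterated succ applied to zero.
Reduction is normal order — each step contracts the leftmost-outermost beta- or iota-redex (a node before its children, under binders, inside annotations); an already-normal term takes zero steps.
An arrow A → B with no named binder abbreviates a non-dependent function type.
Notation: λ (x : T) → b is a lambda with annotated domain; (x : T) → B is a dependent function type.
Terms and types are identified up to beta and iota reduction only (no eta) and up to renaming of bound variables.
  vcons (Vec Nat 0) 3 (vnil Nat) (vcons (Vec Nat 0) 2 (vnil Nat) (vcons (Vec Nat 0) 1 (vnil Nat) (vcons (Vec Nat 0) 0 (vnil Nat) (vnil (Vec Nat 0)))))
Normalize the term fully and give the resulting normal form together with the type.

normal form:
  vcons (Vec Nat 0) 3 (vnil Nat) (vcons (Vec Nat 0) 2 (vnil Nat) (vcons (Vec Nat 0) 1 (vnil Nat) (vcons (Vec Nat 0) 0 (vnil Nat) (vnil (Vec Nat 0)))))
type:
  Vec (Vec Nat 0) 4
observation: no redex remains anywhere in the term; it is its own normal form.


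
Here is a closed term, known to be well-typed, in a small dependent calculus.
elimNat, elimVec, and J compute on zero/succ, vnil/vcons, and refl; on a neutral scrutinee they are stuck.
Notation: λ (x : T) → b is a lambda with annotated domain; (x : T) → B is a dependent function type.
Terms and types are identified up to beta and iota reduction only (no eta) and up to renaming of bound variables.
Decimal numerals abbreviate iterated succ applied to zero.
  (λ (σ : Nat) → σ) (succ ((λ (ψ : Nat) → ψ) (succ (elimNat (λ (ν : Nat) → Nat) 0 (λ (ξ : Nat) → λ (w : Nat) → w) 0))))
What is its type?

type:
  Nat


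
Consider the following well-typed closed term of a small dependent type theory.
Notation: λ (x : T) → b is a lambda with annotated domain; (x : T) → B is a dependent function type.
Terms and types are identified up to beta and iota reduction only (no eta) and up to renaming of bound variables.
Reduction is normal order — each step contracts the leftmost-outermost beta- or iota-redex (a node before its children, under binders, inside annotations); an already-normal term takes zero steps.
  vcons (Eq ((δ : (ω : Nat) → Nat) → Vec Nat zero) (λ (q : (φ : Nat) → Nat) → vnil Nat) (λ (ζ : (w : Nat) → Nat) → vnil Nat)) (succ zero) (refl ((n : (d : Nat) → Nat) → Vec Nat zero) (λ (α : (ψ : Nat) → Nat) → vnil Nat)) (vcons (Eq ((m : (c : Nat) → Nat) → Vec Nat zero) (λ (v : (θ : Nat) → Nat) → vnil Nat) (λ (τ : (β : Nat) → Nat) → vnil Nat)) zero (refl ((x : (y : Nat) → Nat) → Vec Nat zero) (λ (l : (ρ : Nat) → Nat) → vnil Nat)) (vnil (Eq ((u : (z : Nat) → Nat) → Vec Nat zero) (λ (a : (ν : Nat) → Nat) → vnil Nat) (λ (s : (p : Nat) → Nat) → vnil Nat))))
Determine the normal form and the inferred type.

reduced normal form:
  vcons (Eq ((δ : (ω : Nat) → Nat) → Vec Nat zero) (λ (q : (φ : Nat) → Nat) → vnil Nat) (λ (ζ : (w : Nat) → Nat) → vnil Nat)) (succ zero) (refl ((n : (d : Nat) → Nat) → Vec Nat zero) (λ (α : (ψ : Nat) → Nat) → vnil Nat)) (vcons (Eq ((m : (c : Nat) → Nat) → Vec Nat zero) (λ (v : (θ : Nat) → Nat) → vnil Nat) (λ (τ : (β : Nat) → Nat) → vnil Nat)) zero (refl ((x : (y : Nat) → Nat) → Vec Nat zero) (λ (l : (ρ : Nat) → Nat) → vnil Nat)) (vnil (Eq ((u : (z : Nat) → Nat) → Vec Nat zero) (λ (a : (ν : Nat) → Nat) → vnil Nat) (λ (s : (p : Nat) → Nat) → vnil Nat))))
type:
  Vec (Eq ((δ : (ω : Nat) → Nat) → Vec Nat zero) (λ (q : (φ : Nat) → Nat) → vnil Nat) (λ (ζ : (w : Nat) → Nat) → vnil Nat)) (succ (succ zero))
observation: the term is already in normal form.


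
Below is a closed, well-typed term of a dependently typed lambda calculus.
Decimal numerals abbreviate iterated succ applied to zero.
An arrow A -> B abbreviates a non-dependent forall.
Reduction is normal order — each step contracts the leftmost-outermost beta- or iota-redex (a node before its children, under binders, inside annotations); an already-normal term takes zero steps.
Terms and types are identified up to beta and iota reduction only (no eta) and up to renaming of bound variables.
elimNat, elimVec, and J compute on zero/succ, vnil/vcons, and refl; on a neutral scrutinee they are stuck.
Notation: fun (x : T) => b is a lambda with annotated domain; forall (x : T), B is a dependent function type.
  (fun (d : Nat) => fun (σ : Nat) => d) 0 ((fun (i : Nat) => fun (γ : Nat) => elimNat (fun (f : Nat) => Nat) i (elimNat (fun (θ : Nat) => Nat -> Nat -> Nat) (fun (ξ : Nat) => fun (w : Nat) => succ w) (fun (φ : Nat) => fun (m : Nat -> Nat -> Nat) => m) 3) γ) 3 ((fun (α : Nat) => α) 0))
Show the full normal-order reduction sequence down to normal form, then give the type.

reduction (normal order):
  (fun (d : Nat) => fun (σ : Nat) => d) 0 ((fun (i : Nat) => fun (γ : Nat) => elimNat (fun (f : Nat) => Nat) i (elimNat (fun (θ : Nat) => Nat -> Nat -> Nat) (fun (ξ : Nat) => fun (w : Nat) => succ w) (fun (φ : Nat) => fun (m : Nat -> Nat -> Nat) => m) 3) γ) 3 ((fun (α : Nat) => α) 0))
  ~> (fun (d : Nat) => 0) ((fun (σ : Nat) => fun (i : Nat) => elimNat (fun (γ : Nat) => Nat) σ (elimNat (fun (f : Nat) => Nat -> Nat -> Nat) (fun (θ : Nat) => fun (ξ : Nat) => succ ξ) (fun (w : Nat) => fun (φ : Nat -> Nat -> Nat) => φ) 3) i) 3 ((fun (m : Nat) => m) 0))
  ~> 0
inferred type:
  Nat


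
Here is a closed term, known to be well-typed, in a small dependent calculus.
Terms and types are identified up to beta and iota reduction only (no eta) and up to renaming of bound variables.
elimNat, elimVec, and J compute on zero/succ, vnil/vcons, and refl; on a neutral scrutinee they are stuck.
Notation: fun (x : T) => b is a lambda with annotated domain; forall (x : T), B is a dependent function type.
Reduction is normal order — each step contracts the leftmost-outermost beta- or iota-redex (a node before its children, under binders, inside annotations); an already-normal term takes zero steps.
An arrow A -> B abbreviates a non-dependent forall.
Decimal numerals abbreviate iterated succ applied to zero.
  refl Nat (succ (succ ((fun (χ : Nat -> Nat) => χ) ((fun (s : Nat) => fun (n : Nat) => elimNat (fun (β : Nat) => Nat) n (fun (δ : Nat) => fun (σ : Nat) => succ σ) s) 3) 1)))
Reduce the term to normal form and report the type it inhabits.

reduced normal form:
  refl Nat 6
inferred type:
  Eq Nat 6 6
observation: 13 normal-order steps separate the term from its normal form.
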